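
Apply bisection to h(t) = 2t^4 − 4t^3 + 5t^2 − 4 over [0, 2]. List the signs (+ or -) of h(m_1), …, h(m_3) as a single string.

t = 1 gives h = -1, negative; keep [1, 2]
t = 1.5 gives h = 3.875, positive; keep [1, 1.5]
t = 1.25 gives h = 0.882812, positive; keep [1, 1.25]

-++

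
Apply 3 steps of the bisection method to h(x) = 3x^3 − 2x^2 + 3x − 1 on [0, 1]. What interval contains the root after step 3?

x = 0.5 gives h = 0.375, positive; keep [0, 0.5]
x = 0.25 gives h = -0.328125, negative; keep [0.25, 0.5]
x = 0.375 gives h = 0.001953, positive; keep [0.25, 0.375]

[0.25, 0.375]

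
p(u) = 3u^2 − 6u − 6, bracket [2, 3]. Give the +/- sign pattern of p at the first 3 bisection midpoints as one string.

m = 2.5, p(m) = -2.25 (−); new bracket [2.5, 3]
m = 2.75, p(m) = 0.1875 (+); new bracket [2.5, 2.75]
m = 2.625, p(m) = -1.078125 (−); new bracket [2.625, 2.75]

-+-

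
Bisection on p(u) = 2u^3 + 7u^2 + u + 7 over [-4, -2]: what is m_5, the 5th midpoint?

midpoint -3: p = 13 > 0 → [-4, -3]
midpoint -3.5: p = 3.5 > 0 → [-4, -3.5]
midpoint -3.75: p = -3.78125 < 0 → [-3.75, -3.5]
midpoint -3.625: p = 0.0898 > 0 → [-3.75, -3.625]
midpoint -3.6875: p = -1.7866 < 0 → [-3.6875, -3.625]

-3.6875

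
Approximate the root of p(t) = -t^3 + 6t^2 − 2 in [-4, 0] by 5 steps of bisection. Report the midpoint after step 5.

t = -2 gives p = 30, positive; keep [-2, 0]
t = -1 gives p = 5, positive; keep [-1, 0]
t = -0.5 gives p = -0.375, negative; keep [-1, -0.5]
t = -0.75 gives p = 1.7969, positive; keep [-0.75, -0.5]
t = -0.625 gives p = 0.5879, positive; keep [-0.625, -0.5]

-0.625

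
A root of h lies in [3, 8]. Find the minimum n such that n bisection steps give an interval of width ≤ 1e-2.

Width after n steps is 5/2^n. Need 2^n ≥ 5/1e-2 = 500.
2^8 = 256 < 500 ≤ 2^9 = 512, so n = 9.

9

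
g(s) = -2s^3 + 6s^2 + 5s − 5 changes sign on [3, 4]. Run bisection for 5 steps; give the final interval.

[3.5, 3.53125]

m = 3.5, g(m) = 0.25 (+); new bracket [3.5, 4]
m = 3.75, g(m) = -7.34375 (−); new bracket [3.5, 3.75]
m = 3.625, g(m) = -3.300781 (−); new bracket [3.5, 3.625]
m = 3.5625, g(m) = -1.4653 (−); new bracket [3.5, 3.5625]
m = 3.53125, g(m) = -0.5928 (−); new bracket [3.5, 3.53125]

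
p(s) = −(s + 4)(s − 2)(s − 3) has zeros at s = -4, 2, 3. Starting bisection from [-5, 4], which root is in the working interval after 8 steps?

-4

s = -0.5 gives p = -30.625, negative; keep [-5, -0.5]
s = -2.75 gives p = -34.140625, negative; keep [-5, -2.75]
s = -3.875 gives p = -5.048828, negative; keep [-5, -3.875]
s = -4.4375 gives p = 20.947, positive; keep [-4.4375, -3.875]
s = -4.15625 gives p = 6.8837, positive; keep [-4.15625, -3.875]
s = -4.015625 gives p = 0.6594, positive; keep [-4.015625, -3.875]
s = -3.9453125 gives p = -2.2582, negative; keep [-4.015625, -3.9453125]
s = -3.98046875 gives p = -0.8154, negative; keep [-4.015625, -3.98046875]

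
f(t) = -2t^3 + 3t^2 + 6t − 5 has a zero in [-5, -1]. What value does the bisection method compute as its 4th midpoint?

-1.75

t = -3 gives f = 58, positive; keep [-3, -1]
t = -2 gives f = 11, positive; keep [-2, -1]
t = -1.5 gives f = -0.5, negative; keep [-2, -1.5]
t = -1.75 gives f = 4.4062, positive; keep [-1.75, -1.5]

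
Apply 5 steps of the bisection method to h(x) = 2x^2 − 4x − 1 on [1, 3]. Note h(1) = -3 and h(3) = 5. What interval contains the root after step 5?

[2.1875, 2.25]

midpoint 2: h = -1 < 0 → [2, 3]
midpoint 2.5: h = 1.5 > 0 → [2, 2.5]
midpoint 2.25: h = 0.125 > 0 → [2, 2.25]
midpoint 2.125: h = -0.4688 < 0 → [2.125, 2.25]
midpoint 2.1875: h = -0.1797 < 0 → [2.1875, 2.25]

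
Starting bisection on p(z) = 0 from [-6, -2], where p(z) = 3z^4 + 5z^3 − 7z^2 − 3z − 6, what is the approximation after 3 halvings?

m = -4, p(m) = 342 (+); new bracket [-4, -2]
m = -3, p(m) = 48 (+); new bracket [-3, -2]
m = -2.5, p(m) = -3.1875 (−); new bracket [-3, -2.5]

-2.5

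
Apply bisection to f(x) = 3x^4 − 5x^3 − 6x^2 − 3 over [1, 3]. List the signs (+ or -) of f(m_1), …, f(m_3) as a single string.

--+

midpoint 2: f = -19 < 0 → [2, 3]
midpoint 2.5: f = -1.4375 < 0 → [2.5, 3]
midpoint 2.75: f = 19.214844 > 0 → [2.5, 2.75]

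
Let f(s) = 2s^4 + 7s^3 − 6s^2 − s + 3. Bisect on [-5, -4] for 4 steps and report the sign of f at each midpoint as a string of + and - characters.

m = -4.5, f(m) = 68.25 (+); new bracket [-4.5, -4]
m = -4.25, f(m) = 14.023438 (+); new bracket [-4.25, -4]
m = -4.125, f(m) = -7.231934 (−); new bracket [-4.25, -4.125]
m = -4.1875, f(m) = 2.9407 (+); new bracket [-4.1875, -4.125]

++-+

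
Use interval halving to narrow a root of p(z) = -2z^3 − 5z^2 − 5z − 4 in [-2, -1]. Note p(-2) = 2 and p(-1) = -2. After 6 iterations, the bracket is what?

[-1.734375, -1.71875]

p(-1.5) = -1 < 0, so the root lies in [-2, -1.5]
p(-1.75) = 0.15625 > 0, so the root lies in [-1.75, -1.5]
p(-1.625) = -0.496094 < 0, so the root lies in [-1.75, -1.625]
p(-1.6875) = -0.1899 < 0, so the root lies in [-1.75, -1.6875]
p(-1.71875) = -0.022 < 0, so the root lies in [-1.75, -1.71875]
p(-1.734375) = 0.0658 > 0, so the root lies in [-1.734375, -1.71875]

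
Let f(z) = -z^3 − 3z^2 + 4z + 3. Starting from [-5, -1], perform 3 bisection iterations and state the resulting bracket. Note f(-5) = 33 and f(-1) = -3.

[-4, -3.5]

f(-3) = -9 < 0, so the root lies in [-5, -3]
f(-4) = 3 > 0, so the root lies in [-4, -3]
f(-3.5) = -4.875 < 0, so the root lies in [-4, -3.5]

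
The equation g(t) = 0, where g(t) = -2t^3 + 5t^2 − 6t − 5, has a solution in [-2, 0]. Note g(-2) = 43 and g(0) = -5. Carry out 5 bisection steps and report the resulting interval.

[-0.5625, -0.5]

t = -1 gives g = 8, positive; keep [-1, 0]
t = -0.5 gives g = -0.5, negative; keep [-1, -0.5]
t = -0.75 gives g = 3.15625, positive; keep [-0.75, -0.5]
t = -0.625 gives g = 1.1914, positive; keep [-0.625, -0.5]
t = -0.5625 gives g = 0.313, positive; keep [-0.5625, -0.5]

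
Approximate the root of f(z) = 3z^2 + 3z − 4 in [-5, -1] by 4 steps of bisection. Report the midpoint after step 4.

f(-3) = 14 > 0, so the root lies in [-3, -1]
f(-2) = 2 > 0, so the root lies in [-2, -1]
f(-1.5) = -1.75 < 0, so the root lies in [-2, -1.5]
f(-1.75) = -0.0625 < 0, so the root lies in [-2, -1.75]

-1.75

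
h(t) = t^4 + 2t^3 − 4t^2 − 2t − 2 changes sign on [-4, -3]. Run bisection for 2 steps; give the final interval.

[-3.25, -3]

m = -3.5, h(m) = 20.3125 (+); new bracket [-3.5, -3]
m = -3.25, h(m) = 5.160156 (+); new bracket [-3.25, -3]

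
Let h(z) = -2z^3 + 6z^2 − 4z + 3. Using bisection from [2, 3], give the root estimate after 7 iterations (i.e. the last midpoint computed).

2.4296875

h(2.5) = -0.75 < 0, so the root lies in [2, 2.5]
h(2.25) = 1.59375 > 0, so the root lies in [2.25, 2.5]
h(2.375) = 0.550781 > 0, so the root lies in [2.375, 2.5]
h(2.4375) = -0.0659 < 0, so the root lies in [2.375, 2.4375]
h(2.40625) = 0.2507 > 0, so the root lies in [2.40625, 2.4375]
h(2.421875) = 0.0945 > 0, so the root lies in [2.421875, 2.4375]
h(2.4296875) = 0.0148 > 0, so the root lies in [2.4296875, 2.4375]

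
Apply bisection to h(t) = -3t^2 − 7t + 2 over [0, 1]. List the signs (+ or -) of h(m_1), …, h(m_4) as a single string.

-+--

h(0.5) = -2.25 < 0, so the root lies in [0, 0.5]
h(0.25) = 0.0625 > 0, so the root lies in [0.25, 0.5]
h(0.375) = -1.046875 < 0, so the root lies in [0.25, 0.375]
h(0.3125) = -0.4805 < 0, so the root lies in [0.25, 0.3125]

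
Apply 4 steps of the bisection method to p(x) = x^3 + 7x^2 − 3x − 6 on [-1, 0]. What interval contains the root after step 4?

[-0.8125, -0.75]

midpoint -0.5: p = -2.875 < 0 → [-1, -0.5]
midpoint -0.75: p = -0.234375 < 0 → [-1, -0.75]
midpoint -0.875: p = 1.314453 > 0 → [-0.875, -0.75]
midpoint -0.8125: p = 0.5222 > 0 → [-0.8125, -0.75]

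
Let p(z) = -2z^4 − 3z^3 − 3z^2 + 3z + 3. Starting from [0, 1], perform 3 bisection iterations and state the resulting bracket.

m = 0.5, p(m) = 3.25 (+); new bracket [0.5, 1]
m = 0.75, p(m) = 1.664062 (+); new bracket [0.75, 1]
m = 0.875, p(m) = 0.145996 (+); new bracket [0.875, 1]

[0.875, 1]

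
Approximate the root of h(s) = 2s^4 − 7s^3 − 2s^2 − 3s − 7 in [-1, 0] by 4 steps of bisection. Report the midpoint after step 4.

midpoint -0.5: h = -5 < 0 → [-1, -0.5]
midpoint -0.75: h = -2.289062 < 0 → [-1, -0.75]
midpoint -0.875: h = -0.044434 < 0 → [-1, -0.875]
midpoint -0.9375: h = 1.3675 > 0 → [-0.9375, -0.875]

-0.9375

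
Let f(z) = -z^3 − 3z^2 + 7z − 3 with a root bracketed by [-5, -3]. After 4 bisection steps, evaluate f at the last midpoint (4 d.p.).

-0.6152

z = -4 gives f = -15, negative; keep [-5, -4]
z = -4.5 gives f = -4.125, negative; keep [-5, -4.5]
z = -4.75 gives f = 3.234375, positive; keep [-4.75, -4.5]
z = -4.625 gives f = -0.6152, negative; keep [-4.75, -4.625]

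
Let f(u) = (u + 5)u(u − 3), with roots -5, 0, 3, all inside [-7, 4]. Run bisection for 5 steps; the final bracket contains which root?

u = -1.5 gives f = 23.625, positive; keep [-7, -1.5]
u = -4.25 gives f = 23.109375, positive; keep [-7, -4.25]
u = -5.625 gives f = -30.322266, negative; keep [-5.625, -4.25]
u = -4.9375 gives f = 2.4495, positive; keep [-5.625, -4.9375]
u = -5.28125 gives f = -12.3006, negative; keep [-5.28125, -4.9375]

-5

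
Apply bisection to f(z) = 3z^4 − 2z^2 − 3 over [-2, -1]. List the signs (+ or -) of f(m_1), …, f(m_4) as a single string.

++-+

z = -1.5 gives f = 7.6875, positive; keep [-1.5, -1]
z = -1.25 gives f = 1.199219, positive; keep [-1.25, -1]
z = -1.125 gives f = -0.72583, negative; keep [-1.25, -1.125]
z = -1.1875 gives f = 0.1453, positive; keep [-1.1875, -1.125]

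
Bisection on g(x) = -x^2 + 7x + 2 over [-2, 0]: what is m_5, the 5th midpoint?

m = -1, g(m) = -6 (−); new bracket [-1, 0]
m = -0.5, g(m) = -1.75 (−); new bracket [-0.5, 0]
m = -0.25, g(m) = 0.1875 (+); new bracket [-0.5, -0.25]
m = -0.375, g(m) = -0.7656 (−); new bracket [-0.375, -0.25]
m = -0.3125, g(m) = -0.2852 (−); new bracket [-0.3125, -0.25]

-0.3125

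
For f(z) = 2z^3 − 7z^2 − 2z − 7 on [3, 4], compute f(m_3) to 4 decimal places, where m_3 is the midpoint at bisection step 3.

-3.4883

z = 3.5 gives f = -14, negative; keep [3.5, 4]
z = 3.75 gives f = -7.46875, negative; keep [3.75, 4]
z = 3.875 gives f = -3.488281, negative; keep [3.875, 4]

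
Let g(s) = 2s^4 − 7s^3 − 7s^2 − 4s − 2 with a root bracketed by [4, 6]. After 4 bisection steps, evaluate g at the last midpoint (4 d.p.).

-6.9390

m = 5, g(m) = 178 (+); new bracket [4, 5]
m = 4.5, g(m) = 20.5 (+); new bracket [4, 4.5]
m = 4.25, g(m) = -30.289062 (−); new bracket [4.25, 4.5]
m = 4.375, g(m) = -6.939 (−); new bracket [4.375, 4.5]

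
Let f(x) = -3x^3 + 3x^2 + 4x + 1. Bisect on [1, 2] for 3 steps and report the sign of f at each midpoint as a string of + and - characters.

++-

m = 1.5, f(m) = 3.625 (+); new bracket [1.5, 2]
m = 1.75, f(m) = 1.109375 (+); new bracket [1.75, 2]
m = 1.875, f(m) = -0.728516 (−); new bracket [1.75, 1.875]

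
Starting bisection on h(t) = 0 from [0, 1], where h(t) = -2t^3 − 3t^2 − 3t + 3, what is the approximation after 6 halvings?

0.578125

midpoint 0.5: h = 0.5 > 0 → [0.5, 1]
midpoint 0.75: h = -1.78125 < 0 → [0.5, 0.75]
midpoint 0.625: h = -0.535156 < 0 → [0.5, 0.625]
midpoint 0.5625: h = 0.0073 > 0 → [0.5625, 0.625]
midpoint 0.59375: h = -0.2575 < 0 → [0.5625, 0.59375]
midpoint 0.578125: h = -0.1235 < 0 → [0.5625, 0.578125]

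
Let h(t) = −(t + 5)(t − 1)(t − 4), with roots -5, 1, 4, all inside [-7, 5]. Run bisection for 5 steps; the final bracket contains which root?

-5

midpoint -1: h = -40 < 0 → [-7, -1]
midpoint -4: h = -40 < 0 → [-7, -4]
midpoint -5.5: h = 30.875 > 0 → [-5.5, -4]
midpoint -4.75: h = -12.5781 < 0 → [-5.5, -4.75]
midpoint -5.125: h = 6.9863 > 0 → [-5.125, -4.75]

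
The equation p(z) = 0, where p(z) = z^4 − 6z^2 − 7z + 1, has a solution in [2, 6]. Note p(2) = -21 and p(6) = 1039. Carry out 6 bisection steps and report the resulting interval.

midpoint 4: p = 133 > 0 → [2, 4]
midpoint 3: p = 7 > 0 → [2, 3]
midpoint 2.5: p = -14.9375 < 0 → [2.5, 3]
midpoint 2.75: p = -6.4336 < 0 → [2.75, 3]
midpoint 2.875: p = -0.3982 < 0 → [2.875, 3]
midpoint 2.9375: p = 3.1221 > 0 → [2.875, 2.9375]

[2.875, 2.9375]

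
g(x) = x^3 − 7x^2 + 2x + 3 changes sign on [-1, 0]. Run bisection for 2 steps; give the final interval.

[-0.75, -0.5]

g(-0.5) = 0.125 > 0, so the root lies in [-1, -0.5]
g(-0.75) = -2.859375 < 0, so the root lies in [-0.75, -0.5]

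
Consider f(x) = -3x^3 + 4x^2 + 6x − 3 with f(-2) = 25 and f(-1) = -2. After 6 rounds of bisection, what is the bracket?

[-1.15625, -1.140625]

midpoint -1.5: f = 7.125 > 0 → [-1.5, -1]
midpoint -1.25: f = 1.609375 > 0 → [-1.25, -1]
midpoint -1.125: f = -0.416016 < 0 → [-1.25, -1.125]
midpoint -1.1875: f = 0.5393 > 0 → [-1.1875, -1.125]
midpoint -1.15625: f = 0.0476 > 0 → [-1.15625, -1.125]
midpoint -1.140625: f = -0.1877 < 0 → [-1.15625, -1.140625]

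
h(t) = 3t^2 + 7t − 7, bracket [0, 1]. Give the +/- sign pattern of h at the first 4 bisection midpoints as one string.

--++

t = 0.5 gives h = -2.75, negative; keep [0.5, 1]
t = 0.75 gives h = -0.0625, negative; keep [0.75, 1]
t = 0.875 gives h = 1.421875, positive; keep [0.75, 0.875]
t = 0.8125 gives h = 0.668, positive; keep [0.75, 0.8125]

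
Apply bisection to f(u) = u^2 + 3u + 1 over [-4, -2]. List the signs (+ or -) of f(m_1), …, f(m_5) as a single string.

+-++-

u = -3 gives f = 1, positive; keep [-3, -2]
u = -2.5 gives f = -0.25, negative; keep [-3, -2.5]
u = -2.75 gives f = 0.3125, positive; keep [-2.75, -2.5]
u = -2.625 gives f = 0.0156, positive; keep [-2.625, -2.5]
u = -2.5625 gives f = -0.1211, negative; keep [-2.625, -2.5625]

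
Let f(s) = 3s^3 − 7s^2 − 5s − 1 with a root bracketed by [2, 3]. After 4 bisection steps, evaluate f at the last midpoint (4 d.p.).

-0.0476

m = 2.5, f(m) = -10.375 (−); new bracket [2.5, 3]
m = 2.75, f(m) = -5.296875 (−); new bracket [2.75, 3]
m = 2.875, f(m) = -1.943359 (−); new bracket [2.875, 3]
m = 2.9375, f(m) = -0.0476 (−); new bracket [2.9375, 3]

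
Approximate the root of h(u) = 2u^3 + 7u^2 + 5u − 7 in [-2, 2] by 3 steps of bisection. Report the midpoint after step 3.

u = 0 gives h = -7, negative; keep [0, 2]
u = 1 gives h = 7, positive; keep [0, 1]
u = 0.5 gives h = -2.5, negative; keep [0.5, 1]

0.5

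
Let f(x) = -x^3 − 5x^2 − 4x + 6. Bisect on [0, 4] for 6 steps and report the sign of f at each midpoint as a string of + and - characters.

m = 2, f(m) = -30 (−); new bracket [0, 2]
m = 1, f(m) = -4 (−); new bracket [0, 1]
m = 0.5, f(m) = 2.625 (+); new bracket [0.5, 1]
m = 0.75, f(m) = -0.2344 (−); new bracket [0.5, 0.75]
m = 0.625, f(m) = 1.3027 (+); new bracket [0.625, 0.75]
m = 0.6875, f(m) = 0.5618 (+); new bracket [0.6875, 0.75]

--+-++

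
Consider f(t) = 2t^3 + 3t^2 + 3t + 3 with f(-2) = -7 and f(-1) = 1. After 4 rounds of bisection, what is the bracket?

f(-1.5) = -1.5 < 0, so the root lies in [-1.5, -1]
f(-1.25) = 0.03125 > 0, so the root lies in [-1.5, -1.25]
f(-1.375) = -0.652344 < 0, so the root lies in [-1.375, -1.25]
f(-1.3125) = -0.2915 < 0, so the root lies in [-1.3125, -1.25]

[-1.3125, -1.25]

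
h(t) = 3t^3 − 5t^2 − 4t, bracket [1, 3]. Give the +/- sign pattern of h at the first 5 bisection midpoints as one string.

-+-++

midpoint 2: h = -4 < 0 → [2, 3]
midpoint 2.5: h = 5.625 > 0 → [2, 2.5]
midpoint 2.25: h = -0.140625 < 0 → [2.25, 2.5]
midpoint 2.375: h = 2.4863 > 0 → [2.25, 2.375]
midpoint 2.3125: h = 1.1111 > 0 → [2.25, 2.3125]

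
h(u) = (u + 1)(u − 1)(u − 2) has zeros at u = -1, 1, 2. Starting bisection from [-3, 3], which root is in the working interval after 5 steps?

-1

midpoint 0: h = 2 > 0 → [-3, 0]
midpoint -1.5: h = -4.375 < 0 → [-1.5, 0]
midpoint -0.75: h = 1.203125 > 0 → [-1.5, -0.75]
midpoint -1.125: h = -0.8301 < 0 → [-1.125, -0.75]
midpoint -0.9375: h = 0.3557 > 0 → [-1.125, -0.9375]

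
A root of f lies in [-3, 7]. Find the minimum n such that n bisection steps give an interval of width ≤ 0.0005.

15

Width after n steps is 10/2^n. Need 2^n ≥ 10/0.0005 = 20000.
2^14 = 16384 < 20000 ≤ 2^15 = 32768, so n = 15.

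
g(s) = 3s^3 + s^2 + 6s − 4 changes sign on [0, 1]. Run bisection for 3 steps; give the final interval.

g(0.5) = -0.375 < 0, so the root lies in [0.5, 1]
g(0.75) = 2.328125 > 0, so the root lies in [0.5, 0.75]
g(0.625) = 0.873047 > 0, so the root lies in [0.5, 0.625]

[0.5, 0.625]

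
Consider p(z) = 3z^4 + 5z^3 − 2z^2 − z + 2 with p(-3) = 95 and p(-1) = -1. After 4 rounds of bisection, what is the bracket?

[-1.875, -1.75]

z = -2 gives p = 4, positive; keep [-2, -1]
z = -1.5 gives p = -2.6875, negative; keep [-2, -1.5]
z = -1.75 gives p = -1.035156, negative; keep [-2, -1.75]
z = -1.875 gives p = 0.9636, positive; keep [-1.875, -1.75]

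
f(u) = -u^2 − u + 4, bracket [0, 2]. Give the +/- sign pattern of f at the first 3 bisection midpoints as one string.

++-

m = 1, f(m) = 2 (+); new bracket [1, 2]
m = 1.5, f(m) = 0.25 (+); new bracket [1.5, 2]
m = 1.75, f(m) = -0.8125 (−); new bracket [1.5, 1.75]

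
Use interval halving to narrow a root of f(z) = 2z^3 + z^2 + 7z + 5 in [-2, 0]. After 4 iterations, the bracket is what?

[-0.75, -0.625]

m = -1, f(m) = -3 (−); new bracket [-1, 0]
m = -0.5, f(m) = 1.5 (+); new bracket [-1, -0.5]
m = -0.75, f(m) = -0.53125 (−); new bracket [-0.75, -0.5]
m = -0.625, f(m) = 0.5273 (+); new bracket [-0.75, -0.625]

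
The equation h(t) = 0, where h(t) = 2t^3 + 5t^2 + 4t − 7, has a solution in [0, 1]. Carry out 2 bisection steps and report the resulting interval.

t = 0.5 gives h = -3.5, negative; keep [0.5, 1]
t = 0.75 gives h = -0.34375, negative; keep [0.75, 1]

[0.75, 1]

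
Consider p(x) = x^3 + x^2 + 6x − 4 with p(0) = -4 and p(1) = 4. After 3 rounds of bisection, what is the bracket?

x = 0.5 gives p = -0.625, negative; keep [0.5, 1]
x = 0.75 gives p = 1.484375, positive; keep [0.5, 0.75]
x = 0.625 gives p = 0.384766, positive; keep [0.5, 0.625]

[0.5, 0.625]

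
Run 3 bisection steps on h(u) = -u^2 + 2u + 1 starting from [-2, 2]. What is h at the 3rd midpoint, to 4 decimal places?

m = 0, h(m) = 1 (+); new bracket [-2, 0]
m = -1, h(m) = -2 (−); new bracket [-1, 0]
m = -0.5, h(m) = -0.25 (−); new bracket [-0.5, 0]

-0.2500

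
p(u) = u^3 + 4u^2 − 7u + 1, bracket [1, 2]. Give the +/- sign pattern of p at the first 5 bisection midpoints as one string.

midpoint 1.5: p = 2.875 > 0 → [1, 1.5]
midpoint 1.25: p = 0.453125 > 0 → [1, 1.25]
midpoint 1.125: p = -0.388672 < 0 → [1.125, 1.25]
midpoint 1.1875: p = 0.0027 > 0 → [1.125, 1.1875]
midpoint 1.15625: p = -0.2003 < 0 → [1.15625, 1.1875]

++-+-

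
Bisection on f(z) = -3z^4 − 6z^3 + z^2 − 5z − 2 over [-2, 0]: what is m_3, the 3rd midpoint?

m = -1, f(m) = 7 (+); new bracket [-1, 0]
m = -0.5, f(m) = 1.3125 (+); new bracket [-0.5, 0]
m = -0.25, f(m) = -0.605469 (−); new bracket [-0.5, -0.25]

-0.25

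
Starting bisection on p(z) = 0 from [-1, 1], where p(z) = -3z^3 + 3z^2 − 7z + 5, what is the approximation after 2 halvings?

0.5

midpoint 0: p = 5 > 0 → [0, 1]
midpoint 0.5: p = 1.875 > 0 → [0.5, 1]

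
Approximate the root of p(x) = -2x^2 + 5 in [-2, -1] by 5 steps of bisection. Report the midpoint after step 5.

-1.59375

midpoint -1.5: p = 0.5 > 0 → [-2, -1.5]
midpoint -1.75: p = -1.125 < 0 → [-1.75, -1.5]
midpoint -1.625: p = -0.28125 < 0 → [-1.625, -1.5]
midpoint -1.5625: p = 0.1172 > 0 → [-1.625, -1.5625]
midpoint -1.59375: p = -0.0801 < 0 → [-1.59375, -1.5625]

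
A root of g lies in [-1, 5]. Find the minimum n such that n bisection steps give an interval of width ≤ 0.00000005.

Width after n steps is 6/2^n. Need 2^n ≥ 6/0.00000005 = 120000000.
2^26 = 67108864 < 120000000 ≤ 2^27 = 134217728, so n = 27.

27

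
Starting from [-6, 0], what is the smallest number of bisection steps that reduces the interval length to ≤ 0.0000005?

Width after n steps is 6/2^n. Need 2^n ≥ 6/0.0000005 = 12000000.
2^23 = 8388608 < 12000000 ≤ 2^24 = 16777216, so n = 24.

24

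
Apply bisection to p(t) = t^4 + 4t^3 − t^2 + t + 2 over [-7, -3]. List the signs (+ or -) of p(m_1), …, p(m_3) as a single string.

+-+

p(-5) = 97 > 0, so the root lies in [-5, -3]
p(-4) = -18 < 0, so the root lies in [-5, -4]
p(-4.5) = 22.8125 > 0, so the root lies in [-4.5, -4]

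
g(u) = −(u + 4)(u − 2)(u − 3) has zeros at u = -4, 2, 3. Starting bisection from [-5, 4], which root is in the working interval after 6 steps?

u = -0.5 gives g = -30.625, negative; keep [-5, -0.5]
u = -2.75 gives g = -34.140625, negative; keep [-5, -2.75]
u = -3.875 gives g = -5.048828, negative; keep [-5, -3.875]
u = -4.4375 gives g = 20.947, positive; keep [-4.4375, -3.875]
u = -4.15625 gives g = 6.8837, positive; keep [-4.15625, -3.875]
u = -4.015625 gives g = 0.6594, positive; keep [-4.015625, -3.875]

-4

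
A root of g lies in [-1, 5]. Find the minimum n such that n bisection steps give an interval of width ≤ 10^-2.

10

Width after n steps is 6/2^n. Need 2^n ≥ 6/10^-2 = 600.
2^9 = 512 < 600 ≤ 2^10 = 1024, so n = 10.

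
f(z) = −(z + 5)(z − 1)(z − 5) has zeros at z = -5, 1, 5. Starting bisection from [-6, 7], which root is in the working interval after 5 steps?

-5

f(0.5) = -12.375 < 0, so the root lies in [-6, 0.5]
f(-2.75) = -65.390625 < 0, so the root lies in [-6, -2.75]
f(-4.375) = -31.494141 < 0, so the root lies in [-6, -4.375]
f(-5.1875) = 11.8191 > 0, so the root lies in [-5.1875, -4.375]
f(-4.78125) = -12.3698 < 0, so the root lies in [-5.1875, -4.78125]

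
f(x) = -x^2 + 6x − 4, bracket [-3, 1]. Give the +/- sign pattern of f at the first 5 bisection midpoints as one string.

----+

m = -1, f(m) = -11 (−); new bracket [-1, 1]
m = 0, f(m) = -4 (−); new bracket [0, 1]
m = 0.5, f(m) = -1.25 (−); new bracket [0.5, 1]
m = 0.75, f(m) = -0.0625 (−); new bracket [0.75, 1]
m = 0.875, f(m) = 0.4844 (+); new bracket [0.75, 0.875]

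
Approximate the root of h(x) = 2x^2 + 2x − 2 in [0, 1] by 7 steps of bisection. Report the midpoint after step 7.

0.6171875

h(0.5) = -0.5 < 0, so the root lies in [0.5, 1]
h(0.75) = 0.625 > 0, so the root lies in [0.5, 0.75]
h(0.625) = 0.03125 > 0, so the root lies in [0.5, 0.625]
h(0.5625) = -0.2422 < 0, so the root lies in [0.5625, 0.625]
h(0.59375) = -0.1074 < 0, so the root lies in [0.59375, 0.625]
h(0.609375) = -0.0386 < 0, so the root lies in [0.609375, 0.625]
h(0.6171875) = -0.0038 < 0, so the root lies in [0.6171875, 0.625]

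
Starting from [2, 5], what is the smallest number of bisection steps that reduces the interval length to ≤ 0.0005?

Width after n steps is 3/2^n. Need 2^n ≥ 3/0.0005 = 6000.
2^12 = 4096 < 6000 ≤ 2^13 = 8192, so n = 13.

13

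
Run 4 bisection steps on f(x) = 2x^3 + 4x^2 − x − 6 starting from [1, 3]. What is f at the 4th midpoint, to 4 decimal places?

0.7852

x = 2 gives f = 24, positive; keep [1, 2]
x = 1.5 gives f = 8.25, positive; keep [1, 1.5]
x = 1.25 gives f = 2.90625, positive; keep [1, 1.25]
x = 1.125 gives f = 0.7852, positive; keep [1, 1.125]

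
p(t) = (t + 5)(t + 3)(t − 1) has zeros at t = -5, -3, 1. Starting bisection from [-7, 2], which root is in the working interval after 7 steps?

1

p(-2.5) = -4.375 < 0, so the root lies in [-2.5, 2]
p(-0.25) = -16.328125 < 0, so the root lies in [-0.25, 2]
p(0.875) = -2.845703 < 0, so the root lies in [0.875, 2]
p(1.4375) = 12.4978 > 0, so the root lies in [0.875, 1.4375]
p(1.15625) = 3.998 > 0, so the root lies in [0.875, 1.15625]
p(1.015625) = 0.3774 > 0, so the root lies in [0.875, 1.015625]
p(0.9453125) = -1.2828 < 0, so the root lies in [0.9453125, 1.015625]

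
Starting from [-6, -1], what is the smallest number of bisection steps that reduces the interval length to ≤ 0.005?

10

Width after n steps is 5/2^n. Need 2^n ≥ 5/0.005 = 1000.
2^9 = 512 < 1000 ≤ 2^10 = 1024, so n = 10.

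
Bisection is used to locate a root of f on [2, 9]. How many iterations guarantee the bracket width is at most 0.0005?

14

Width after n steps is 7/2^n. Need 2^n ≥ 7/0.0005 = 14000.
2^13 = 8192 < 14000 ≤ 2^14 = 16384, so n = 14.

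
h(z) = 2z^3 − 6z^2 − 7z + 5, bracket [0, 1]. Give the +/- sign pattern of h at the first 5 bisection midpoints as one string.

+----

h(0.5) = 0.25 > 0, so the root lies in [0.5, 1]
h(0.75) = -2.78125 < 0, so the root lies in [0.5, 0.75]
h(0.625) = -1.230469 < 0, so the root lies in [0.5, 0.625]
h(0.5625) = -0.48 < 0, so the root lies in [0.5, 0.5625]
h(0.53125) = -0.1122 < 0, so the root lies in [0.5, 0.53125]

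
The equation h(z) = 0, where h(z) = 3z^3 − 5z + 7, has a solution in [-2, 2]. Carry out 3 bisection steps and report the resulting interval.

[-2, -1.5]

z = 0 gives h = 7, positive; keep [-2, 0]
z = -1 gives h = 9, positive; keep [-2, -1]
z = -1.5 gives h = 4.375, positive; keep [-2, -1.5]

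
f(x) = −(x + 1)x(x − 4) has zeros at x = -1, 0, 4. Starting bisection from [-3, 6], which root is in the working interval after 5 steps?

f(1.5) = 9.375 > 0, so the root lies in [1.5, 6]
f(3.75) = 4.453125 > 0, so the root lies in [3.75, 6]
f(4.875) = -25.060547 < 0, so the root lies in [3.75, 4.875]
f(4.3125) = -7.1594 < 0, so the root lies in [3.75, 4.3125]
f(4.03125) = -0.6338 < 0, so the root lies in [3.75, 4.03125]

4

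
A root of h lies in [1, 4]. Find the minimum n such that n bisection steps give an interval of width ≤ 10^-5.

Width after n steps is 3/2^n. Need 2^n ≥ 3/10^-5 = 300000.
2^18 = 262144 < 300000 ≤ 2^19 = 524288, so n = 19.

19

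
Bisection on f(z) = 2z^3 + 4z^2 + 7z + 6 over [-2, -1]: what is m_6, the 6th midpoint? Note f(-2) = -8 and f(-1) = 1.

z = -1.5 gives f = -2.25, negative; keep [-1.5, -1]
z = -1.25 gives f = -0.40625, negative; keep [-1.25, -1]
z = -1.125 gives f = 0.339844, positive; keep [-1.25, -1.125]
z = -1.1875 gives f = -0.021, negative; keep [-1.1875, -1.125]
z = -1.15625 gives f = 0.1623, positive; keep [-1.1875, -1.15625]
z = -1.171875 gives f = 0.0714, positive; keep [-1.1875, -1.171875]

-1.171875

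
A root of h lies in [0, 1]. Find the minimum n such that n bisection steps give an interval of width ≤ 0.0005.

11

Width after n steps is 1/2^n. Need 2^n ≥ 1/0.0005 = 2000.
2^10 = 1024 < 2000 ≤ 2^11 = 2048, so n = 11.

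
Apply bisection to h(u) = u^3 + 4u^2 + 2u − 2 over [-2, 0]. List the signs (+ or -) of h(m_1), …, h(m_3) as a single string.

m = -1, h(m) = -1 (−); new bracket [-2, -1]
m = -1.5, h(m) = 0.625 (+); new bracket [-1.5, -1]
m = -1.25, h(m) = -0.203125 (−); new bracket [-1.5, -1.25]

-+-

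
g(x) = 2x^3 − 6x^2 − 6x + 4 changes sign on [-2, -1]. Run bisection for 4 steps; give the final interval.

[-1.1875, -1.125]

m = -1.5, g(m) = -7.25 (−); new bracket [-1.5, -1]
m = -1.25, g(m) = -1.78125 (−); new bracket [-1.25, -1]
m = -1.125, g(m) = 0.308594 (+); new bracket [-1.25, -1.125]
m = -1.1875, g(m) = -0.6851 (−); new bracket [-1.1875, -1.125]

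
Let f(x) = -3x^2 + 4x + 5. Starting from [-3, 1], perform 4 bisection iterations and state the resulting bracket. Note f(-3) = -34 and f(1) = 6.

[-1, -0.75]

f(-1) = -2 < 0, so the root lies in [-1, 1]
f(0) = 5 > 0, so the root lies in [-1, 0]
f(-0.5) = 2.25 > 0, so the root lies in [-1, -0.5]
f(-0.75) = 0.3125 > 0, so the root lies in [-1, -0.75]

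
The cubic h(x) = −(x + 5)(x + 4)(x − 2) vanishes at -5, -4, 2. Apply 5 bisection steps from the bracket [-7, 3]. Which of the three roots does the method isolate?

2

h(-2) = 24 > 0, so the root lies in [-2, 3]
h(0.5) = 37.125 > 0, so the root lies in [0.5, 3]
h(1.75) = 9.703125 > 0, so the root lies in [1.75, 3]
h(2.375) = -17.6309 < 0, so the root lies in [1.75, 2.375]
h(2.0625) = -2.676 < 0, so the root lies in [1.75, 2.0625]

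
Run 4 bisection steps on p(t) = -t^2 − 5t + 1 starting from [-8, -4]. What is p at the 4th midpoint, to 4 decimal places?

t = -6 gives p = -5, negative; keep [-6, -4]
t = -5 gives p = 1, positive; keep [-6, -5]
t = -5.5 gives p = -1.75, negative; keep [-5.5, -5]
t = -5.25 gives p = -0.3125, negative; keep [-5.25, -5]

-0.3125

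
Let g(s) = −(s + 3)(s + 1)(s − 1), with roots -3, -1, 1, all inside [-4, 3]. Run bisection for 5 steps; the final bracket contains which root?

m = -0.5, g(m) = 1.875 (+); new bracket [-0.5, 3]
m = 1.25, g(m) = -2.390625 (−); new bracket [-0.5, 1.25]
m = 0.375, g(m) = 2.900391 (+); new bracket [0.375, 1.25]
m = 0.8125, g(m) = 1.2957 (+); new bracket [0.8125, 1.25]
m = 1.03125, g(m) = -0.2559 (−); new bracket [0.8125, 1.03125]

1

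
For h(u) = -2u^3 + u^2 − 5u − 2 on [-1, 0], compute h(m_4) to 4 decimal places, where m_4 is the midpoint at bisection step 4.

h(-0.5) = 1 > 0, so the root lies in [-0.5, 0]
h(-0.25) = -0.65625 < 0, so the root lies in [-0.5, -0.25]
h(-0.375) = 0.121094 > 0, so the root lies in [-0.375, -0.25]
h(-0.3125) = -0.2788 < 0, so the root lies in [-0.375, -0.3125]

-0.2788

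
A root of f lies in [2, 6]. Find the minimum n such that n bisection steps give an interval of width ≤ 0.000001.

22

Width after n steps is 4/2^n. Need 2^n ≥ 4/0.000001 = 4000000.
2^21 = 2097152 < 4000000 ≤ 2^22 = 4194304, so n = 22.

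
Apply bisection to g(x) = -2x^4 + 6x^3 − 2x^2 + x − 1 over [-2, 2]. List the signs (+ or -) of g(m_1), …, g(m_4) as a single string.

-+-+

m = 0, g(m) = -1 (−); new bracket [0, 2]
m = 1, g(m) = 2 (+); new bracket [0, 1]
m = 0.5, g(m) = -0.375 (−); new bracket [0.5, 1]
m = 0.75, g(m) = 0.5234 (+); new bracket [0.5, 0.75]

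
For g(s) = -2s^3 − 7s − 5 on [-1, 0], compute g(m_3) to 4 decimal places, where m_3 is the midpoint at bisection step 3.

-0.1367

s = -0.5 gives g = -1.25, negative; keep [-1, -0.5]
s = -0.75 gives g = 1.09375, positive; keep [-0.75, -0.5]
s = -0.625 gives g = -0.136719, negative; keep [-0.75, -0.625]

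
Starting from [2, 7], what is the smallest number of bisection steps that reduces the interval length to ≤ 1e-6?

Width after n steps is 5/2^n. Need 2^n ≥ 5/1e-6 = 5000000.
2^22 = 4194304 < 5000000 ≤ 2^23 = 8388608, so n = 23.

23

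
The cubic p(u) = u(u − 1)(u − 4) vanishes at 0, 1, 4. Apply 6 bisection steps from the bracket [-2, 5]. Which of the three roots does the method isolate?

u = 1.5 gives p = -1.875, negative; keep [1.5, 5]
u = 3.25 gives p = -5.484375, negative; keep [3.25, 5]
u = 4.125 gives p = 1.611328, positive; keep [3.25, 4.125]
u = 3.6875 gives p = -3.0969, negative; keep [3.6875, 4.125]
u = 3.90625 gives p = -1.0643, negative; keep [3.90625, 4.125]
u = 4.015625 gives p = 0.1892, positive; keep [3.90625, 4.015625]

4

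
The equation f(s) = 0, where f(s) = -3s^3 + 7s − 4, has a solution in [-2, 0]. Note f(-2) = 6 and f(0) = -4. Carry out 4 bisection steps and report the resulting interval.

midpoint -1: f = -8 < 0 → [-2, -1]
midpoint -1.5: f = -4.375 < 0 → [-2, -1.5]
midpoint -1.75: f = -0.171875 < 0 → [-2, -1.75]
midpoint -1.875: f = 2.6504 > 0 → [-1.875, -1.75]

[-1.875, -1.75]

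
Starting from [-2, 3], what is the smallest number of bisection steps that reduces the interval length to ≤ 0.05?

Width after n steps is 5/2^n. Need 2^n ≥ 5/0.05 = 100.
2^6 = 64 < 100 ≤ 2^7 = 128, so n = 7.

7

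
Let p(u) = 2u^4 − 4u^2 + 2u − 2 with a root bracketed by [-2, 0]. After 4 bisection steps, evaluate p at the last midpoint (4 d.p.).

-1.8667

u = -1 gives p = -6, negative; keep [-2, -1]
u = -1.5 gives p = -3.875, negative; keep [-2, -1.5]
u = -1.75 gives p = 1.007812, positive; keep [-1.75, -1.5]
u = -1.625 gives p = -1.8667, negative; keep [-1.75, -1.625]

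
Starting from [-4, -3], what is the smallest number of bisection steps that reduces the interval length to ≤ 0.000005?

Width after n steps is 1/2^n. Need 2^n ≥ 1/0.000005 = 200000.
2^17 = 131072 < 200000 ≤ 2^18 = 262144, so n = 18.

18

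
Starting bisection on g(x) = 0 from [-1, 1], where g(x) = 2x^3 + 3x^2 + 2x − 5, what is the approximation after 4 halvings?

m = 0, g(m) = -5 (−); new bracket [0, 1]
m = 0.5, g(m) = -3 (−); new bracket [0.5, 1]
m = 0.75, g(m) = -0.96875 (−); new bracket [0.75, 1]
m = 0.875, g(m) = 0.3867 (+); new bracket [0.75, 0.875]

0.875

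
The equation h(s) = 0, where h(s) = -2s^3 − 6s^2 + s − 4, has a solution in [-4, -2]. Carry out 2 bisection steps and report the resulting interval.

[-3.5, -3]

midpoint -3: h = -7 < 0 → [-4, -3]
midpoint -3.5: h = 4.75 > 0 → [-3.5, -3]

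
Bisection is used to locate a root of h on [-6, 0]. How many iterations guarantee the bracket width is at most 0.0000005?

Width after n steps is 6/2^n. Need 2^n ≥ 6/0.0000005 = 12000000.
2^23 = 8388608 < 12000000 ≤ 2^24 = 16777216, so n = 24.

24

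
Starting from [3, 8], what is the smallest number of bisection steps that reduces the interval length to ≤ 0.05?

7

Width after n steps is 5/2^n. Need 2^n ≥ 5/0.05 = 100.
2^6 = 64 < 100 ≤ 2^7 = 128, so n = 7.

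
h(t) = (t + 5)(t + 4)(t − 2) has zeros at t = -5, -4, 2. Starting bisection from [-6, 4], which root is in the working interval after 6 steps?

t = -1 gives h = -36, negative; keep [-1, 4]
t = 1.5 gives h = -17.875, negative; keep [1.5, 4]
t = 2.75 gives h = 39.234375, positive; keep [1.5, 2.75]
t = 2.125 gives h = 5.4551, positive; keep [1.5, 2.125]
t = 1.8125 gives h = -7.4246, negative; keep [1.8125, 2.125]
t = 1.96875 gives h = -1.2998, negative; keep [1.96875, 2.125]

2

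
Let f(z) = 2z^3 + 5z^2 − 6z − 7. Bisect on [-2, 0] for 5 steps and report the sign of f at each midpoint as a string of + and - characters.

z = -1 gives f = 2, positive; keep [-1, 0]
z = -0.5 gives f = -3, negative; keep [-1, -0.5]
z = -0.75 gives f = -0.53125, negative; keep [-1, -0.75]
z = -0.875 gives f = 0.7383, positive; keep [-0.875, -0.75]
z = -0.8125 gives f = 0.103, positive; keep [-0.8125, -0.75]

+--++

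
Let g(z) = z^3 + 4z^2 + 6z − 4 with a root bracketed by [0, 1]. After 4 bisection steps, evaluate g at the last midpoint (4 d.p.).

-0.5256

midpoint 0.5: g = 0.125 > 0 → [0, 0.5]
midpoint 0.25: g = -2.234375 < 0 → [0.25, 0.5]
midpoint 0.375: g = -1.134766 < 0 → [0.375, 0.5]
midpoint 0.4375: g = -0.5256 < 0 → [0.4375, 0.5]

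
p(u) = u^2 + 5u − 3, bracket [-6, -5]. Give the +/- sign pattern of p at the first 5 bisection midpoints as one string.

-+++-

p(-5.5) = -0.25 < 0, so the root lies in [-6, -5.5]
p(-5.75) = 1.3125 > 0, so the root lies in [-5.75, -5.5]
p(-5.625) = 0.515625 > 0, so the root lies in [-5.625, -5.5]
p(-5.5625) = 0.1289 > 0, so the root lies in [-5.5625, -5.5]
p(-5.53125) = -0.0615 < 0, so the root lies in [-5.5625, -5.53125]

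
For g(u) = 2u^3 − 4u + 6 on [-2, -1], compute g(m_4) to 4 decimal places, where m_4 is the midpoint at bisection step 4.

-0.7964

midpoint -1.5: g = 5.25 > 0 → [-2, -1.5]
midpoint -1.75: g = 2.28125 > 0 → [-2, -1.75]
midpoint -1.875: g = 0.316406 > 0 → [-2, -1.875]
midpoint -1.9375: g = -0.7964 < 0 → [-1.9375, -1.875]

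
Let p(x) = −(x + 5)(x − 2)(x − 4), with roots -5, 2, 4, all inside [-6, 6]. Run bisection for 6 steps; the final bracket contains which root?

-5

x = 0 gives p = -40, negative; keep [-6, 0]
x = -3 gives p = -70, negative; keep [-6, -3]
x = -4.5 gives p = -27.625, negative; keep [-6, -4.5]
x = -5.25 gives p = 16.7656, positive; keep [-5.25, -4.5]
x = -4.875 gives p = -7.627, negative; keep [-5.25, -4.875]
x = -5.0625 gives p = 4.0002, positive; keep [-5.0625, -4.875]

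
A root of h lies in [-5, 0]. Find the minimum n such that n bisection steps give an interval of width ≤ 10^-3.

13

Width after n steps is 5/2^n. Need 2^n ≥ 5/10^-3 = 5000.
2^12 = 4096 < 5000 ≤ 2^13 = 8192, so n = 13.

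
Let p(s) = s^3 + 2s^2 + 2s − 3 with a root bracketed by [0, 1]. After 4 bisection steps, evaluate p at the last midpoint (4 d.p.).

-0.3547

s = 0.5 gives p = -1.375, negative; keep [0.5, 1]
s = 0.75 gives p = 0.046875, positive; keep [0.5, 0.75]
s = 0.625 gives p = -0.724609, negative; keep [0.625, 0.75]
s = 0.6875 gives p = -0.3547, negative; keep [0.6875, 0.75]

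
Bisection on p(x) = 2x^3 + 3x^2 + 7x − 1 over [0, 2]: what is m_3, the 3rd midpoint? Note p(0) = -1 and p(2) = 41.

midpoint 1: p = 11 > 0 → [0, 1]
midpoint 0.5: p = 3.5 > 0 → [0, 0.5]
midpoint 0.25: p = 0.96875 > 0 → [0, 0.25]

0.25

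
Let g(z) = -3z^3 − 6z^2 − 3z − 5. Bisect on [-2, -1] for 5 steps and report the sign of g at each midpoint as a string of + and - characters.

---+-

m = -1.5, g(m) = -3.875 (−); new bracket [-2, -1.5]
m = -1.75, g(m) = -2.046875 (−); new bracket [-2, -1.75]
m = -1.875, g(m) = -0.693359 (−); new bracket [-2, -1.875]
m = -1.9375, g(m) = 0.1086 (+); new bracket [-1.9375, -1.875]
m = -1.90625, g(m) = -0.3033 (−); new bracket [-1.9375, -1.90625]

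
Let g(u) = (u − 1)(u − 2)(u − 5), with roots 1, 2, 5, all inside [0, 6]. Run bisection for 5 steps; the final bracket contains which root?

u = 3 gives g = -4, negative; keep [3, 6]
u = 4.5 gives g = -4.375, negative; keep [4.5, 6]
u = 5.25 gives g = 3.453125, positive; keep [4.5, 5.25]
u = 4.875 gives g = -1.3926, negative; keep [4.875, 5.25]
u = 5.0625 gives g = 0.7776, positive; keep [4.875, 5.0625]

5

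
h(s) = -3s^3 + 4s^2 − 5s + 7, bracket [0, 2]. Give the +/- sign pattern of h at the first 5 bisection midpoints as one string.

+-+-+

m = 1, h(m) = 3 (+); new bracket [1, 2]
m = 1.5, h(m) = -1.625 (−); new bracket [1, 1.5]
m = 1.25, h(m) = 1.140625 (+); new bracket [1.25, 1.5]
m = 1.375, h(m) = -0.1113 (−); new bracket [1.25, 1.375]
m = 1.3125, h(m) = 0.5452 (+); new bracket [1.3125, 1.375]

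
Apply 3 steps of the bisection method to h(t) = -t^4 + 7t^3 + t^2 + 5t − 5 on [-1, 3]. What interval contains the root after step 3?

[0.5, 1]

m = 1, h(m) = 7 (+); new bracket [-1, 1]
m = 0, h(m) = -5 (−); new bracket [0, 1]
m = 0.5, h(m) = -1.4375 (−); new bracket [0.5, 1]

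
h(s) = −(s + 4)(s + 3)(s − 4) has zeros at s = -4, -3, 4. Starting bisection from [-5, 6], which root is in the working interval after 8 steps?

s = 0.5 gives h = 55.125, positive; keep [0.5, 6]
s = 3.25 gives h = 33.984375, positive; keep [3.25, 6]
s = 4.625 gives h = -41.103516, negative; keep [3.25, 4.625]
s = 3.9375 gives h = 3.4417, positive; keep [3.9375, 4.625]
s = 4.28125 gives h = -16.9588, negative; keep [3.9375, 4.28125]
s = 4.109375 gives h = -6.3058, negative; keep [3.9375, 4.109375]
s = 4.0234375 gives h = -1.3208, negative; keep [3.9375, 4.0234375]
s = 3.98046875 gives h = 1.088, positive; keep [3.98046875, 4.0234375]

4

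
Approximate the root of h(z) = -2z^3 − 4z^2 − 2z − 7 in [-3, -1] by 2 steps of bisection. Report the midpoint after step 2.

-2.5

z = -2 gives h = -3, negative; keep [-3, -2]
z = -2.5 gives h = 4.25, positive; keep [-2.5, -2]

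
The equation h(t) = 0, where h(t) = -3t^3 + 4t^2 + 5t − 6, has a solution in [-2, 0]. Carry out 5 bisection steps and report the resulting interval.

t = -1 gives h = -4, negative; keep [-2, -1]
t = -1.5 gives h = 5.625, positive; keep [-1.5, -1]
t = -1.25 gives h = -0.140625, negative; keep [-1.5, -1.25]
t = -1.375 gives h = 2.4863, positive; keep [-1.375, -1.25]
t = -1.3125 gives h = 1.1111, positive; keep [-1.3125, -1.25]

[-1.3125, -1.25]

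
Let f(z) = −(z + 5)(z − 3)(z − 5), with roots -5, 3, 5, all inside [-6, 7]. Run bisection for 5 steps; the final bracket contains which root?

-5

z = 0.5 gives f = -61.875, negative; keep [-6, 0.5]
z = -2.75 gives f = -100.265625, negative; keep [-6, -2.75]
z = -4.375 gives f = -43.212891, negative; keep [-6, -4.375]
z = -5.1875 gives f = 15.6394, positive; keep [-5.1875, -4.375]
z = -4.78125 gives f = -16.6491, negative; keep [-5.1875, -4.78125]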